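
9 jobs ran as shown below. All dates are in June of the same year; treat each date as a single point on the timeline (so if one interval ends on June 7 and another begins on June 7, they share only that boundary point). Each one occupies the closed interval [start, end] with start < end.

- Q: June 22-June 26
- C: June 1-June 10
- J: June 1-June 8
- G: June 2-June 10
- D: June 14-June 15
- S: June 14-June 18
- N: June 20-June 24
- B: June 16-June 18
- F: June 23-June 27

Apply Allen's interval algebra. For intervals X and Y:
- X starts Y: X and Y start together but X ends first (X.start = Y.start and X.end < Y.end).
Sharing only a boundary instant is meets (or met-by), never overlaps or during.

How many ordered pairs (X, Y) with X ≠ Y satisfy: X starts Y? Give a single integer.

2

Checking all 72 ordered pairs for relation 'starts'; matching pairs in alphabetical order:
(D, S): D starts S ✓
(J, C): J starts C ✓
Count: 2.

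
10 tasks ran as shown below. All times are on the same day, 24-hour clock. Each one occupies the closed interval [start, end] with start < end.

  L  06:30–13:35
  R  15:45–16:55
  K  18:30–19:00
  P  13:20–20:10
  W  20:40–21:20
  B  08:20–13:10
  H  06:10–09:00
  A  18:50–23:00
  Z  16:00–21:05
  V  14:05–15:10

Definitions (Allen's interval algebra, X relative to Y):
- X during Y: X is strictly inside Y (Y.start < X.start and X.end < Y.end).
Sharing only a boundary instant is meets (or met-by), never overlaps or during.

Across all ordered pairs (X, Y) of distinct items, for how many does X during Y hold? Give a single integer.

6

Checking all 90 ordered pairs for relation 'during'; matching pairs in alphabetical order:
(B, L): B during L ✓
(K, P): K during P ✓
(K, Z): K during Z ✓
(R, P): R during P ✓
(V, P): V during P ✓
(W, A): W during A ✓
Count: 6.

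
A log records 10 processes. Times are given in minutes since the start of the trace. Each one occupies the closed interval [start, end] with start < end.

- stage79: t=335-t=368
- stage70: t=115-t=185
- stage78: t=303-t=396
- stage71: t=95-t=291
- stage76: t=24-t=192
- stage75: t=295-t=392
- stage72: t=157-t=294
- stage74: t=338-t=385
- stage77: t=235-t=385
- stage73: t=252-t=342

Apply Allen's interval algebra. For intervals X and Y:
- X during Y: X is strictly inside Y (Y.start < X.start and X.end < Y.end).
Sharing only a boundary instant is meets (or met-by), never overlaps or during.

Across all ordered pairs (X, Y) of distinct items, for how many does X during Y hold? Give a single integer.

Checking all 90 ordered pairs for relation 'during'; matching pairs in alphabetical order:
(stage70, stage71): stage70 during stage71 ✓
(stage70, stage76): stage70 during stage76 ✓
(stage73, stage77): stage73 during stage77 ✓
(stage74, stage75): stage74 during stage75 ✓
(stage74, stage78): stage74 during stage78 ✓
(stage79, stage75): stage79 during stage75 ✓
(stage79, stage77): stage79 during stage77 ✓
(stage79, stage78): stage79 during stage78 ✓
Count: 8.

8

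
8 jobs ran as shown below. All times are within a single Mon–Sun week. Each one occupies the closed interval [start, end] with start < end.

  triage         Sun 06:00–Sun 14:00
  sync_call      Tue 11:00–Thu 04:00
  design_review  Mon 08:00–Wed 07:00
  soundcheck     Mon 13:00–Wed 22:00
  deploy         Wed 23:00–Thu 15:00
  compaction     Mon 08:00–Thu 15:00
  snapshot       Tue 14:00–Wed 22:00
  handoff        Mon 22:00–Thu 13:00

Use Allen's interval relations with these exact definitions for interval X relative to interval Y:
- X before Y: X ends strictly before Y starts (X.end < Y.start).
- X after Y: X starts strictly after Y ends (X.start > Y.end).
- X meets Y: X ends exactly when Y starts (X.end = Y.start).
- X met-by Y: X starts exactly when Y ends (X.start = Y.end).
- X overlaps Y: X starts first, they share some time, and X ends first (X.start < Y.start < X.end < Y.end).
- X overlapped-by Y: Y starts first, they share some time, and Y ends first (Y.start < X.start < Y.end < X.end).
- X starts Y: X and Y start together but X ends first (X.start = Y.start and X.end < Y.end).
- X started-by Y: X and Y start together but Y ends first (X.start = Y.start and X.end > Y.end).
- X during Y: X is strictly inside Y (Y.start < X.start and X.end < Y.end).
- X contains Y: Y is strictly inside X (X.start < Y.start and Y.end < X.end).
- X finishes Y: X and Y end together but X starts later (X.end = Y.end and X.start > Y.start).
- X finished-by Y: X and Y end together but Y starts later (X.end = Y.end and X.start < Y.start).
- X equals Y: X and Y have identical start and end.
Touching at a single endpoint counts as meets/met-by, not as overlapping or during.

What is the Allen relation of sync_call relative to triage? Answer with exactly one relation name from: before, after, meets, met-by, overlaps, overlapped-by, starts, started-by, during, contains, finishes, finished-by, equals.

before

sync_call = [Tue 11:00, Thu 04:00]; triage = [Sun 06:00, Sun 14:00].
Compare endpoints: sync_call.start < triage.start, sync_call.start < triage.end, sync_call.end < triage.start, sync_call.end < triage.end.
That pattern is 'before'.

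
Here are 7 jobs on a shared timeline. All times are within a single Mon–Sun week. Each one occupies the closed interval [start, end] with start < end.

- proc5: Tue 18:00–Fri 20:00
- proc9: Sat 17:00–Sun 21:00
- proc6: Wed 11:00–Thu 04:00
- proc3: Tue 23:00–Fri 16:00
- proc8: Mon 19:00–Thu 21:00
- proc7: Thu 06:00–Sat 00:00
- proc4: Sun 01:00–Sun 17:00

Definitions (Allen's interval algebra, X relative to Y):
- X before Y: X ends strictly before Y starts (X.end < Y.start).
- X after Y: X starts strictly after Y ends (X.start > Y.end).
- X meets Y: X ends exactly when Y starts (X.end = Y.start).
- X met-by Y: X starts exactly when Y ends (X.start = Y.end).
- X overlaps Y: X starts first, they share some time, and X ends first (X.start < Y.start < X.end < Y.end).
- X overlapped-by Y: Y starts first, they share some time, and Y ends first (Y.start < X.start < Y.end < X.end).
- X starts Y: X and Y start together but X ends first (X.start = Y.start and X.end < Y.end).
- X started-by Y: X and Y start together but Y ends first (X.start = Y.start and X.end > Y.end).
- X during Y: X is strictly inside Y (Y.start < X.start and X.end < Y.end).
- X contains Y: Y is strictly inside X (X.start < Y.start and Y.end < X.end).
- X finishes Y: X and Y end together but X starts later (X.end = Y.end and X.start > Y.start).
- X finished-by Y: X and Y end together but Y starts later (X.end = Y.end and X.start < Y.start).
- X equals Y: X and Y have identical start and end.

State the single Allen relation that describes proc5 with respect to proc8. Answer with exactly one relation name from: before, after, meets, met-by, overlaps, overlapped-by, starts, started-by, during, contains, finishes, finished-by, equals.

proc5 = [Tue 18:00, Fri 20:00]; proc8 = [Mon 19:00, Thu 21:00].
Compare endpoints: proc5.start > proc8.start, proc5.start < proc8.end, proc5.end > proc8.start, proc5.end > proc8.end.
That pattern is 'overlapped-by'.

overlapped-by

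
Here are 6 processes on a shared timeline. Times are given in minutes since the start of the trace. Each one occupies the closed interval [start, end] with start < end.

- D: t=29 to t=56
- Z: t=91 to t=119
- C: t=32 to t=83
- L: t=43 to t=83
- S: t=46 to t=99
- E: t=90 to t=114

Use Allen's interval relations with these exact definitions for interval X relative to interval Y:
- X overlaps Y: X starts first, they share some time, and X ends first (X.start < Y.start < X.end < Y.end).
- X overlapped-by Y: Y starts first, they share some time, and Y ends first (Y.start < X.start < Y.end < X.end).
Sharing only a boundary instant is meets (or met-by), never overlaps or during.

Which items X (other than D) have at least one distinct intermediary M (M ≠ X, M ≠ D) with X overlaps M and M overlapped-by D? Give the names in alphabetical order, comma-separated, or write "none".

C, L

Target D = [t=29, t=56].
Intermediaries M with M overlapped-by D: C, L, S.
Via C — items with X overlaps C: none.
Via L — items with X overlaps L: none.
Via S — items with X overlaps S: C, L.
Union: C, L.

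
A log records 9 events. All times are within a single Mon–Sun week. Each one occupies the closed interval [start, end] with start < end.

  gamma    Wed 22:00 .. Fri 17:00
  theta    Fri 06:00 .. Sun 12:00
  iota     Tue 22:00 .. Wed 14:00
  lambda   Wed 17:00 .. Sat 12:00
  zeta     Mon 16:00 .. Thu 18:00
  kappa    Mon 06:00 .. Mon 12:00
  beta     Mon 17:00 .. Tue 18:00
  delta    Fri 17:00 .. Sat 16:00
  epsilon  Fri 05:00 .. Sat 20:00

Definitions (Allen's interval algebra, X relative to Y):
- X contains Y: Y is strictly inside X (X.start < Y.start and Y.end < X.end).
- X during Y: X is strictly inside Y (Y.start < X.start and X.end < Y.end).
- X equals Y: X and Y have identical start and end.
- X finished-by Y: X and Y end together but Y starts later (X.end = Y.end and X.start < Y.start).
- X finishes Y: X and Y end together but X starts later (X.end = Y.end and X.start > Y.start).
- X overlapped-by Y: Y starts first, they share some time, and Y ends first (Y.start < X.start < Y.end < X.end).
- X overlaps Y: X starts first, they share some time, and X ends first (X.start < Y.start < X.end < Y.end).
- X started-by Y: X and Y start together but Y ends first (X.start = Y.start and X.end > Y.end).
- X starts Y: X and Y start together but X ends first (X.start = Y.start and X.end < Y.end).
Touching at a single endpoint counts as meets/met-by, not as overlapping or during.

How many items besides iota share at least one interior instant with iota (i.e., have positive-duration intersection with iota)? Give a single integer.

Target iota = [Tue 22:00, Wed 14:00].
beta [Mon 17:00, Tue 18:00] → before → no.
delta [Fri 17:00, Sat 16:00] → after → no.
epsilon [Fri 05:00, Sat 20:00] → after → no.
gamma [Wed 22:00, Fri 17:00] → after → no.
kappa [Mon 06:00, Mon 12:00] → before → no.
lambda [Wed 17:00, Sat 12:00] → after → no.
theta [Fri 06:00, Sun 12:00] → after → no.
zeta [Mon 16:00, Thu 18:00] → contains → counts.
Total: 1.

1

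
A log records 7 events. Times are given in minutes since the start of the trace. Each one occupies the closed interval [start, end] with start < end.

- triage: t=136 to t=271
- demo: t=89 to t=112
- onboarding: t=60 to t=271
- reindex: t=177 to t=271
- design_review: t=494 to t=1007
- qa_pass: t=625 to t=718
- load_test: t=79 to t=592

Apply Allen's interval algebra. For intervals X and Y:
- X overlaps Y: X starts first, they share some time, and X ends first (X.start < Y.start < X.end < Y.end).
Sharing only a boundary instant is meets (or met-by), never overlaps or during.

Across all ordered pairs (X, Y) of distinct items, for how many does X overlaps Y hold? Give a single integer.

Checking all 42 ordered pairs for relation 'overlaps'; matching pairs in alphabetical order:
(load_test, design_review): load_test overlaps design_review ✓
(onboarding, load_test): onboarding overlaps load_test ✓
Count: 2.

2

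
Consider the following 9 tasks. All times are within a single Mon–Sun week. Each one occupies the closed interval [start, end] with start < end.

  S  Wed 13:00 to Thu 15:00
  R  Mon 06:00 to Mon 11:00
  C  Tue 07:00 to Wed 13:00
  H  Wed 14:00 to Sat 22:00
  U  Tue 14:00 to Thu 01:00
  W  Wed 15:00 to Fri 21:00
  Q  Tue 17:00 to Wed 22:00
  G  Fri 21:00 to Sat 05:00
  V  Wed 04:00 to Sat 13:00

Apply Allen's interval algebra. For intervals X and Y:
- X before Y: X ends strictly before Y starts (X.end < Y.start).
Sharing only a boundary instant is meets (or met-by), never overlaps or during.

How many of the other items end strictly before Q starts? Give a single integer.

1

Target Q = [Tue 17:00, Wed 22:00].
C [Tue 07:00, Wed 13:00] → overlaps → no.
G [Fri 21:00, Sat 05:00] → after → no.
H [Wed 14:00, Sat 22:00] → overlapped-by → no.
R [Mon 06:00, Mon 11:00] → before → counts.
S [Wed 13:00, Thu 15:00] → overlapped-by → no.
U [Tue 14:00, Thu 01:00] → contains → no.
V [Wed 04:00, Sat 13:00] → overlapped-by → no.
W [Wed 15:00, Fri 21:00] → overlapped-by → no.
Total: 1.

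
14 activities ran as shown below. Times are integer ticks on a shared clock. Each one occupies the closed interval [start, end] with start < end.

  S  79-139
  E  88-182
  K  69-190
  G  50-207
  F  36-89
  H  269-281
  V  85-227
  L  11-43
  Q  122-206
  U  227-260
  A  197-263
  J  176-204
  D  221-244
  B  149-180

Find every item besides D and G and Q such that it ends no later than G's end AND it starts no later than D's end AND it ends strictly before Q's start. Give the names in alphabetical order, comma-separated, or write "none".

Conditions: its end is no later than G's end (X.end <= 207) AND its start is no later than D's end (X.start <= 244) AND its end is strictly before Q's start (X.end < 122).
A: end 263 <= 207? ✗; start 197 <= 244? ✓; end 263 < 122? ✗ → no.
B: end 180 <= 207? ✓; start 149 <= 244? ✓; end 180 < 122? ✗ → no.
E: end 182 <= 207? ✓; start 88 <= 244? ✓; end 182 < 122? ✗ → no.
F: end 89 <= 207? ✓; start 36 <= 244? ✓; end 89 < 122? ✓ → yes.
H: end 281 <= 207? ✗; start 269 <= 244? ✗; end 281 < 122? ✗ → no.
J: end 204 <= 207? ✓; start 176 <= 244? ✓; end 204 < 122? ✗ → no.
K: end 190 <= 207? ✓; start 69 <= 244? ✓; end 190 < 122? ✗ → no.
L: end 43 <= 207? ✓; start 11 <= 244? ✓; end 43 < 122? ✓ → yes.
S: end 139 <= 207? ✓; start 79 <= 244? ✓; end 139 < 122? ✗ → no.
U: end 260 <= 207? ✗; start 227 <= 244? ✓; end 260 < 122? ✗ → no.
V: end 227 <= 207? ✗; start 85 <= 244? ✓; end 227 < 122? ✗ → no.
Result: F, L.

F, L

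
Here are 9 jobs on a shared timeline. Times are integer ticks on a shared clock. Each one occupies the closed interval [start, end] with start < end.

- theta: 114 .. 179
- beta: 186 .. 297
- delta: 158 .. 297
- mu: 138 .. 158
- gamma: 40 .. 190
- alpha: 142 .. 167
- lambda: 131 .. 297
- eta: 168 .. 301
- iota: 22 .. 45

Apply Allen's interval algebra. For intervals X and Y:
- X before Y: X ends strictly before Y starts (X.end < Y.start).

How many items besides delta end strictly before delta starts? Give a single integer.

Target delta = [158, 297].
alpha [142, 167] → overlaps → no.
beta [186, 297] → finishes → no.
eta [168, 301] → overlapped-by → no.
gamma [40, 190] → overlaps → no.
iota [22, 45] → before → counts.
lambda [131, 297] → finished-by → no.
mu [138, 158] → meets → no.
theta [114, 179] → overlaps → no.
Total: 1.

1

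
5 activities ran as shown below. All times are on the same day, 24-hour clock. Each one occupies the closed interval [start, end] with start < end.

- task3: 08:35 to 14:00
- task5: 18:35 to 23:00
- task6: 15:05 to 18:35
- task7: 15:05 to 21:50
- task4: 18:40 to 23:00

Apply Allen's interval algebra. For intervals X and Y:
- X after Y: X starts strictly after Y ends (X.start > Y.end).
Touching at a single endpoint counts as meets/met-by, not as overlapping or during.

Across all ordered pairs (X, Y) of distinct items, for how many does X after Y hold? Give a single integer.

5

Checking all 20 ordered pairs for relation 'after'; matching pairs in alphabetical order:
(task4, task3): task4 after task3 ✓
(task4, task6): task4 after task6 ✓
(task5, task3): task5 after task3 ✓
(task6, task3): task6 after task3 ✓
(task7, task3): task7 after task3 ✓
Count: 5.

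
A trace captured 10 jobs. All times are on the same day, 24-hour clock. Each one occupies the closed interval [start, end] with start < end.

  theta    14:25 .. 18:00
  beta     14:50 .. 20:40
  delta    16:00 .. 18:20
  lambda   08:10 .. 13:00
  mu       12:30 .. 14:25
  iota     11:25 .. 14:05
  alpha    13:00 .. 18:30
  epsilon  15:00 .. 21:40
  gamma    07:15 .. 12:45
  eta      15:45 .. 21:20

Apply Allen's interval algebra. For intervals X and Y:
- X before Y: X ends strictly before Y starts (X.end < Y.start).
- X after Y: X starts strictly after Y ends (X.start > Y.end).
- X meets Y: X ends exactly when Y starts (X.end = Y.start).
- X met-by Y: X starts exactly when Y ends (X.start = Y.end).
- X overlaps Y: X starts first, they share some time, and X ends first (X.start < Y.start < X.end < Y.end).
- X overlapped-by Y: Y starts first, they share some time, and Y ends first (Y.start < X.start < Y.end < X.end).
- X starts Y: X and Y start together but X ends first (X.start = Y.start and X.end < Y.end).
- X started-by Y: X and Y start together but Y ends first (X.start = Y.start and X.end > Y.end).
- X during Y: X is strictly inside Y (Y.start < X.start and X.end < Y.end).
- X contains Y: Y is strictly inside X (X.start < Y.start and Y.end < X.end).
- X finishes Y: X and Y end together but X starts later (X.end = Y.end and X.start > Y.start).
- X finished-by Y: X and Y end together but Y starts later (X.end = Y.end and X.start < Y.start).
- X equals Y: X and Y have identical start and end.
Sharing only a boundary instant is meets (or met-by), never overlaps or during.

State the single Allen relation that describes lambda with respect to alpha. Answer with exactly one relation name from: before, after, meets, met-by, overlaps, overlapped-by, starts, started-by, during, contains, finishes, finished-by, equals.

lambda = [08:10, 13:00]; alpha = [13:00, 18:30].
Compare endpoints: lambda.start < alpha.start, lambda.start < alpha.end, lambda.end = alpha.start, lambda.end < alpha.end.
That pattern is 'meets'.

meets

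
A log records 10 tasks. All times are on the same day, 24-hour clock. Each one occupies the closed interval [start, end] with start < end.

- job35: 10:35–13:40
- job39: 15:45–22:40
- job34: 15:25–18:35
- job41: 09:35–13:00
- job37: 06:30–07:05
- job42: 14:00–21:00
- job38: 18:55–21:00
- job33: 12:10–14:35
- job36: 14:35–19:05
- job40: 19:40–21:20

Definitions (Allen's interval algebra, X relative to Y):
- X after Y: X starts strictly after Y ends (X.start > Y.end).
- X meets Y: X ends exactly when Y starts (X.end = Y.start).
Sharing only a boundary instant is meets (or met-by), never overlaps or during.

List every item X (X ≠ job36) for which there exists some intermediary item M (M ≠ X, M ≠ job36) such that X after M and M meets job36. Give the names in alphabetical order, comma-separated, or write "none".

job34, job38, job39, job40

Target job36 = [14:35, 19:05].
Intermediaries M with M meets job36: job33.
Via job33 — items with X after job33: job34, job38, job39, job40.
Union: job34, job38, job39, job40.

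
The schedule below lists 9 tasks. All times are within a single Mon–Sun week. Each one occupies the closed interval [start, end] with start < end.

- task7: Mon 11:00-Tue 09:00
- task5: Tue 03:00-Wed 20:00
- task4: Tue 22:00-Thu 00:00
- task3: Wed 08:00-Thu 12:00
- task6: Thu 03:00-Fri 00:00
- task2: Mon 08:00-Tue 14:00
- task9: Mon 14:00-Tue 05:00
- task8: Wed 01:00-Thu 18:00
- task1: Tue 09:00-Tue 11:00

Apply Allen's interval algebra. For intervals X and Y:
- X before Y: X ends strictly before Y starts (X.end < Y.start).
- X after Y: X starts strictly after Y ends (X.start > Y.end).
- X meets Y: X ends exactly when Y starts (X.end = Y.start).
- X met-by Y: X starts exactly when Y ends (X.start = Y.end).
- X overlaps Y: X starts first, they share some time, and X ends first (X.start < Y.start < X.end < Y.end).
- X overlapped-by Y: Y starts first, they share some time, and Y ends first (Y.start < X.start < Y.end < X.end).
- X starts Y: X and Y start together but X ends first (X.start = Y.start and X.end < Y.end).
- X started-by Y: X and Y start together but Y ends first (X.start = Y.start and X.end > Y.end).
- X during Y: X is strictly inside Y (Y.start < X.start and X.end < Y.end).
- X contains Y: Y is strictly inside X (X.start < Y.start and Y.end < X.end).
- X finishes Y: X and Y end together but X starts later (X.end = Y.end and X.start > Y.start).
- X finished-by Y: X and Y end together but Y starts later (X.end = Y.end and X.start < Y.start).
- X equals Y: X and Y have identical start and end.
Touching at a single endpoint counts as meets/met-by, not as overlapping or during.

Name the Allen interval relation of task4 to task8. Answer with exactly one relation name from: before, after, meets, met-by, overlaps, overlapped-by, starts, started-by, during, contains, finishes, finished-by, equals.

task4 = [Tue 22:00, Thu 00:00]; task8 = [Wed 01:00, Thu 18:00].
Compare endpoints: task4.start < task8.start, task4.start < task8.end, task4.end > task8.start, task4.end < task8.end.
That pattern is 'overlaps'.

overlaps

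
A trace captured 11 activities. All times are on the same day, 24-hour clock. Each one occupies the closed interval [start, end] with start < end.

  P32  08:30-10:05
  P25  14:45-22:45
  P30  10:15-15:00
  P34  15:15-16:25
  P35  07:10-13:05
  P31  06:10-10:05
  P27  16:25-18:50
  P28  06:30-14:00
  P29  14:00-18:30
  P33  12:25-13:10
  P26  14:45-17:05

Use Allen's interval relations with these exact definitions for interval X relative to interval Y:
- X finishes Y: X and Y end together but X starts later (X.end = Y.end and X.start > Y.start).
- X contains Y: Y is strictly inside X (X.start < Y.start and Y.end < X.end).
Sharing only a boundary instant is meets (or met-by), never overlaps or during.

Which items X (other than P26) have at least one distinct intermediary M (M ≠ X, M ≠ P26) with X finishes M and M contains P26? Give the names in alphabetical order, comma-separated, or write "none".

none

Target P26 = [14:45, 17:05].
Intermediaries M with M contains P26: P29.
Via P29 — items with X finishes P29: none.
Union: none.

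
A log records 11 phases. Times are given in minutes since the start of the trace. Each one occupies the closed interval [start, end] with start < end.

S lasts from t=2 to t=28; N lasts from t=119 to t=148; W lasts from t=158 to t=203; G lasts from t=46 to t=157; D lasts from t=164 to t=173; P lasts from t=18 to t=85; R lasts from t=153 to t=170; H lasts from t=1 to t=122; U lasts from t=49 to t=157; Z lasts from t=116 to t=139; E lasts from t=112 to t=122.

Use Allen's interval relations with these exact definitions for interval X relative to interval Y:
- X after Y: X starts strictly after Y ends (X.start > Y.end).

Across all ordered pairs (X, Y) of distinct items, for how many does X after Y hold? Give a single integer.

30

Checking all 110 ordered pairs for relation 'after'; matching pairs in alphabetical order:
(D, E): D after E ✓
(D, G): D after G ✓
(D, H): D after H ✓
(D, N): D after N ✓
(D, P): D after P ✓
(D, S): D after S ✓
(D, U): D after U ✓
(D, Z): D after Z ✓
(E, P): E after P ✓
(E, S): E after S ✓
(G, S): G after S ✓
(N, P): N after P ✓
(N, S): N after S ✓
(R, E): R after E ✓
(R, H): R after H ✓
(R, N): R after N ✓
(R, P): R after P ✓
(R, S): R after S ✓
(R, Z): R after Z ✓
(U, S): U after S ✓
(W, E): W after E ✓
(W, G): W after G ✓
(W, H): W after H ✓
(W, N): W after N ✓
... plus 6 further pairs not listed.
Count: 30.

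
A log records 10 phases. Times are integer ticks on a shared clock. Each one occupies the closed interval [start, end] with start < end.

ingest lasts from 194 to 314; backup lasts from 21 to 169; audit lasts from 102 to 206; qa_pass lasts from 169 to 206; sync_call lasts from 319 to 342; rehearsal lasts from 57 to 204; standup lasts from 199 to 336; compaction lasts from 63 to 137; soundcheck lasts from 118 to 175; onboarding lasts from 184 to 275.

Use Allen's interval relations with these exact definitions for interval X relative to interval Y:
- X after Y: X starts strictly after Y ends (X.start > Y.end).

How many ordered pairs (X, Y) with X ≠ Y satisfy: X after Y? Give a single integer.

Checking all 90 ordered pairs for relation 'after'; matching pairs in alphabetical order:
(ingest, backup): ingest after backup ✓
(ingest, compaction): ingest after compaction ✓
(ingest, soundcheck): ingest after soundcheck ✓
(onboarding, backup): onboarding after backup ✓
(onboarding, compaction): onboarding after compaction ✓
(onboarding, soundcheck): onboarding after soundcheck ✓
(qa_pass, compaction): qa_pass after compaction ✓
(standup, backup): standup after backup ✓
(standup, compaction): standup after compaction ✓
(standup, soundcheck): standup after soundcheck ✓
(sync_call, audit): sync_call after audit ✓
(sync_call, backup): sync_call after backup ✓
(sync_call, compaction): sync_call after compaction ✓
(sync_call, ingest): sync_call after ingest ✓
(sync_call, onboarding): sync_call after onboarding ✓
(sync_call, qa_pass): sync_call after qa_pass ✓
(sync_call, rehearsal): sync_call after rehearsal ✓
(sync_call, soundcheck): sync_call after soundcheck ✓
Count: 18.

18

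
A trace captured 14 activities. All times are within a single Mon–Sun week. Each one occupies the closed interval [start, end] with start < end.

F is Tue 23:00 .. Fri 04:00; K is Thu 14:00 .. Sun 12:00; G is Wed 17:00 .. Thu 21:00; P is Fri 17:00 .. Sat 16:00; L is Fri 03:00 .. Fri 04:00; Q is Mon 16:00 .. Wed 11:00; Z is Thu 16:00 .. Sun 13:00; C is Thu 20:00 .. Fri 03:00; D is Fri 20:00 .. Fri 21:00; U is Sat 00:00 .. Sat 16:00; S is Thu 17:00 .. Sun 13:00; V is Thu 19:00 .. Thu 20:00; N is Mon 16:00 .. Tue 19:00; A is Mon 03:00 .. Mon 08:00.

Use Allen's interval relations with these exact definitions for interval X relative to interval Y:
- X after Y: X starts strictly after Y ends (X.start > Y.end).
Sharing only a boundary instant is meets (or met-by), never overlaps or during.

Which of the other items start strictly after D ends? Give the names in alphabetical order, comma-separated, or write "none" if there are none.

U

Target D = [Fri 20:00, Fri 21:00].
A [Mon 03:00, Mon 08:00] → before → no.
C [Thu 20:00, Fri 03:00] → before → no.
F [Tue 23:00, Fri 04:00] → before → no.
G [Wed 17:00, Thu 21:00] → before → no.
K [Thu 14:00, Sun 12:00] → contains → no.
L [Fri 03:00, Fri 04:00] → before → no.
N [Mon 16:00, Tue 19:00] → before → no.
P [Fri 17:00, Sat 16:00] → contains → no.
Q [Mon 16:00, Wed 11:00] → before → no.
S [Thu 17:00, Sun 13:00] → contains → no.
U [Sat 00:00, Sat 16:00] → after → yes.
V [Thu 19:00, Thu 20:00] → before → no.
Z [Thu 16:00, Sun 13:00] → contains → no.
Result: U.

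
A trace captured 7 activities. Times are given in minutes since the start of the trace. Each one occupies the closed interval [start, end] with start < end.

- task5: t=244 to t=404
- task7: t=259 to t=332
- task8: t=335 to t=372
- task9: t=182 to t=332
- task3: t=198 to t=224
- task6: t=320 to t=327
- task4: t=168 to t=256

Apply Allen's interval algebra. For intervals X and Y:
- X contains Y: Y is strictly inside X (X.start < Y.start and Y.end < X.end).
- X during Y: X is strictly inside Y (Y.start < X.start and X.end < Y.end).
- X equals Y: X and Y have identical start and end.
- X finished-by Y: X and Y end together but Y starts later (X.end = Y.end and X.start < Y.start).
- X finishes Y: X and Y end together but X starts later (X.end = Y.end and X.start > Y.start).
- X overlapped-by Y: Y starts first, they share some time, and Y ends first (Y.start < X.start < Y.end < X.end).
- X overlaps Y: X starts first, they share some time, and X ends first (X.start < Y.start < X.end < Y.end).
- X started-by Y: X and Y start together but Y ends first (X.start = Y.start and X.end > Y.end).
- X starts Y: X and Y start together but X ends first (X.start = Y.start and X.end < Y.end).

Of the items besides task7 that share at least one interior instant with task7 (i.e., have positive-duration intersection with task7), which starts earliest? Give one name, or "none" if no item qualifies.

Target task7 = [t=259, t=332].
task3 [t=198, t=224] → before → excluded.
task4 [t=168, t=256] → before → excluded.
task5 [t=244, t=404] → contains → candidate.
task6 [t=320, t=327] → during → candidate.
task8 [t=335, t=372] → after → excluded.
task9 [t=182, t=332] → finished-by → candidate.
Among candidates, earliest start is t=182 → task9.

task9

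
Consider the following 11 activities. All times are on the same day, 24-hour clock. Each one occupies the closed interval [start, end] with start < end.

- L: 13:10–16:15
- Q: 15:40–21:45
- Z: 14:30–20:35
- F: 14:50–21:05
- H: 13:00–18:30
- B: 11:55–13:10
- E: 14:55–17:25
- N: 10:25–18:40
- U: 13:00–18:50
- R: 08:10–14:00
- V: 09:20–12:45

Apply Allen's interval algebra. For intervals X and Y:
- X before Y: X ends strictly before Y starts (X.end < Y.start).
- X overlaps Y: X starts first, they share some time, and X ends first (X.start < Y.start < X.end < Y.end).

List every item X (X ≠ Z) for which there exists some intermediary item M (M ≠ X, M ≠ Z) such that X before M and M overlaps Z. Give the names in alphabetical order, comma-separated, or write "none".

V

Target Z = [14:30, 20:35].
Intermediaries M with M overlaps Z: H, L, N, U.
Via H — items with X before H: V.
Via L — items with X before L: V.
Via N — items with X before N: none.
Via U — items with X before U: V.
Union: V.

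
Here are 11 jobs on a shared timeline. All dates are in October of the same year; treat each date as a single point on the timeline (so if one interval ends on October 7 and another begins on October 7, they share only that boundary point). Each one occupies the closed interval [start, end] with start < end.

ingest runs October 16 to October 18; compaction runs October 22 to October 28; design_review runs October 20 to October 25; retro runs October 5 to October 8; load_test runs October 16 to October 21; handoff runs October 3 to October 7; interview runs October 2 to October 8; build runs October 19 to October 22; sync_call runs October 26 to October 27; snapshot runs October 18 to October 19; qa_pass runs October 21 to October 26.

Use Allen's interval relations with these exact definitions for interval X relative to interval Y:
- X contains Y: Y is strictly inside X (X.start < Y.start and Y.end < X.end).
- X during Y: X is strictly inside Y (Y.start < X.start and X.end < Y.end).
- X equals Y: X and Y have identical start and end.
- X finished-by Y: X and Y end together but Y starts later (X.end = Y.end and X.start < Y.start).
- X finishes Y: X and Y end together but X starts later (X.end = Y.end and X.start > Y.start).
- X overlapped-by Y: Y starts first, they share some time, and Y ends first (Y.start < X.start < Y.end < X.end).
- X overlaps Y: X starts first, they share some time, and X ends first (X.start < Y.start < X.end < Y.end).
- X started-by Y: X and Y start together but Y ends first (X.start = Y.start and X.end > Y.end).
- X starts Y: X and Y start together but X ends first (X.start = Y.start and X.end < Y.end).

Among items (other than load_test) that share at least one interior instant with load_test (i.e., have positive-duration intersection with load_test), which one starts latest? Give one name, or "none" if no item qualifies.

Target load_test = [October 16, October 21].
build [October 19, October 22] → overlapped-by → candidate.
compaction [October 22, October 28] → after → excluded.
design_review [October 20, October 25] → overlapped-by → candidate.
handoff [October 3, October 7] → before → excluded.
ingest [October 16, October 18] → starts → candidate.
interview [October 2, October 8] → before → excluded.
qa_pass [October 21, October 26] → met-by → excluded.
retro [October 5, October 8] → before → excluded.
snapshot [October 18, October 19] → during → candidate.
sync_call [October 26, October 27] → after → excluded.
Among candidates, latest start is October 20 → design_review.

design_review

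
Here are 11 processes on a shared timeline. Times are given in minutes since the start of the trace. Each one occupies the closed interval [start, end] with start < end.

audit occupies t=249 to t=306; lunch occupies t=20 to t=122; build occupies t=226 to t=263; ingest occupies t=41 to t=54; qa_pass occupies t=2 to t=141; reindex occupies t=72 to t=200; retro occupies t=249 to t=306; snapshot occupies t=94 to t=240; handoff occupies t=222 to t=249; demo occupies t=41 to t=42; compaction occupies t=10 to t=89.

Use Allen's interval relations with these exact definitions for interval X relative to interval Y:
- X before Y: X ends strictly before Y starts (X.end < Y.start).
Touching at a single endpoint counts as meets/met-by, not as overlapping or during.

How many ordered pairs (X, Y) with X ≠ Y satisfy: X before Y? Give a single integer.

Checking all 110 ordered pairs for relation 'before'; matching pairs in alphabetical order:
(compaction, audit): compaction before audit ✓
(compaction, build): compaction before build ✓
(compaction, handoff): compaction before handoff ✓
(compaction, retro): compaction before retro ✓
(compaction, snapshot): compaction before snapshot ✓
(demo, audit): demo before audit ✓
(demo, build): demo before build ✓
(demo, handoff): demo before handoff ✓
(demo, reindex): demo before reindex ✓
(demo, retro): demo before retro ✓
(demo, snapshot): demo before snapshot ✓
(ingest, audit): ingest before audit ✓
(ingest, build): ingest before build ✓
(ingest, handoff): ingest before handoff ✓
(ingest, reindex): ingest before reindex ✓
(ingest, retro): ingest before retro ✓
(ingest, snapshot): ingest before snapshot ✓
(lunch, audit): lunch before audit ✓
(lunch, build): lunch before build ✓
(lunch, handoff): lunch before handoff ✓
(lunch, retro): lunch before retro ✓
(qa_pass, audit): qa_pass before audit ✓
(qa_pass, build): qa_pass before build ✓
(qa_pass, handoff): qa_pass before handoff ✓
... plus 7 further pairs not listed.
Count: 31.

31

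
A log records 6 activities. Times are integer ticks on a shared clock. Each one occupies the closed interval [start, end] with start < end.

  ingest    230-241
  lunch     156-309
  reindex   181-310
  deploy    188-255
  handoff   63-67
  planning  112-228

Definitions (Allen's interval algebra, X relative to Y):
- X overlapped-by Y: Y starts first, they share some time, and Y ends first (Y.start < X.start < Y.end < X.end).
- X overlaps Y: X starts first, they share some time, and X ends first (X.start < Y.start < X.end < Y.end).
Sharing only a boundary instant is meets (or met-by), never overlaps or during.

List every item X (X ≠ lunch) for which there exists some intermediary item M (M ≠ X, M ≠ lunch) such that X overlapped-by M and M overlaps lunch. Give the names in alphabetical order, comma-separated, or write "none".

deploy, reindex

Target lunch = [156, 309].
Intermediaries M with M overlaps lunch: planning.
Via planning — items with X overlapped-by planning: deploy, reindex.
Union: deploy, reindex.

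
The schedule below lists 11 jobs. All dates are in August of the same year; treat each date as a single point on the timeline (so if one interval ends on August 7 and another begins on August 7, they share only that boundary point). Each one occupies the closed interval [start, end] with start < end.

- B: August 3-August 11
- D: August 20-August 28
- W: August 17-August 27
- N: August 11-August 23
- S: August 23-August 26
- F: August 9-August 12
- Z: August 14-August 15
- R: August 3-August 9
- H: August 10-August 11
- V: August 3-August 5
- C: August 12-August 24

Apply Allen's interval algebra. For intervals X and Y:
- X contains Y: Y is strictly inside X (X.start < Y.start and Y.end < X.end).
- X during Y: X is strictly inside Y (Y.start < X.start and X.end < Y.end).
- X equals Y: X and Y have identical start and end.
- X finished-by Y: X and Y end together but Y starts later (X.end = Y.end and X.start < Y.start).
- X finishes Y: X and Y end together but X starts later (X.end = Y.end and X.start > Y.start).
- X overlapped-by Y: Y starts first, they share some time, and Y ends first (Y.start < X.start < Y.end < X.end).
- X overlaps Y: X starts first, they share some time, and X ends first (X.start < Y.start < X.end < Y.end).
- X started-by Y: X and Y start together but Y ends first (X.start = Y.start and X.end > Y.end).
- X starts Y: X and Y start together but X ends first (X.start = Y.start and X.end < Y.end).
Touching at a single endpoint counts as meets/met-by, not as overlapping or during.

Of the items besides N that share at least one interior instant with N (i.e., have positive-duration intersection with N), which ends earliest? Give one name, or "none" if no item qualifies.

Target N = [August 11, August 23].
B [August 3, August 11] → meets → excluded.
C [August 12, August 24] → overlapped-by → candidate.
D [August 20, August 28] → overlapped-by → candidate.
F [August 9, August 12] → overlaps → candidate.
H [August 10, August 11] → meets → excluded.
R [August 3, August 9] → before → excluded.
S [August 23, August 26] → met-by → excluded.
V [August 3, August 5] → before → excluded.
W [August 17, August 27] → overlapped-by → candidate.
Z [August 14, August 15] → during → candidate.
Among candidates, earliest end is August 12 → F.

F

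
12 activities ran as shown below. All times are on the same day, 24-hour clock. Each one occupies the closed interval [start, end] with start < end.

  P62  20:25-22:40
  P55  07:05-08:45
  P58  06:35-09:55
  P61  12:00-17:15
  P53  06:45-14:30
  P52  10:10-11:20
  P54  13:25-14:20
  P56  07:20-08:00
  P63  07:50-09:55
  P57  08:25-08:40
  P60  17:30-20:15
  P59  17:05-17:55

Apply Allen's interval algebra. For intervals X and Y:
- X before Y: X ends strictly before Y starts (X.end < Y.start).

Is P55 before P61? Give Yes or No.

Yes

P55 = [07:05, 08:45], P61 = [12:00, 17:15].
Actual relation of P55 to P61: before.
Asked whether 'before' holds → Yes.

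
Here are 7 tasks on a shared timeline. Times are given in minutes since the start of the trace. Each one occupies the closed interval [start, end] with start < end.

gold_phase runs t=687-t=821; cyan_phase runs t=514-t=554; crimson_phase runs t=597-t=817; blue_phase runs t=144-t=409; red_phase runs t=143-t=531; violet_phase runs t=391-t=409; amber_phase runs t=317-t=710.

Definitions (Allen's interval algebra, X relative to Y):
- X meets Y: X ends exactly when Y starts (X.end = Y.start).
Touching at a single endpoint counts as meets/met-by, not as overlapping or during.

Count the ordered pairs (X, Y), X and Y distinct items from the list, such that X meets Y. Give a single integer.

0

Checking all 42 ordered pairs for relation 'meets'; matching pairs in alphabetical order:
No pair satisfies it.
Count: 0.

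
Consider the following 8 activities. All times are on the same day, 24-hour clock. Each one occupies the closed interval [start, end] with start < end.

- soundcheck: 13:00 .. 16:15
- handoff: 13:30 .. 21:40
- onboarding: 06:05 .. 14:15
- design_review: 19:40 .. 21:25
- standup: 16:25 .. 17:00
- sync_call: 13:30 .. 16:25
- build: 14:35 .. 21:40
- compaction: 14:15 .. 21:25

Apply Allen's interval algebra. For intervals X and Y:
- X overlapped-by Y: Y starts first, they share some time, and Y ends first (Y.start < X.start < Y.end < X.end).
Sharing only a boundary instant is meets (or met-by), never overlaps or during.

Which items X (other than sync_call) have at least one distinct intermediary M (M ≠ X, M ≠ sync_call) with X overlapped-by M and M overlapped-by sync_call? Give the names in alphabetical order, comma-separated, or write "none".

build

Target sync_call = [13:30, 16:25].
Intermediaries M with M overlapped-by sync_call: build, compaction.
Via build — items with X overlapped-by build: none.
Via compaction — items with X overlapped-by compaction: build.
Union: build.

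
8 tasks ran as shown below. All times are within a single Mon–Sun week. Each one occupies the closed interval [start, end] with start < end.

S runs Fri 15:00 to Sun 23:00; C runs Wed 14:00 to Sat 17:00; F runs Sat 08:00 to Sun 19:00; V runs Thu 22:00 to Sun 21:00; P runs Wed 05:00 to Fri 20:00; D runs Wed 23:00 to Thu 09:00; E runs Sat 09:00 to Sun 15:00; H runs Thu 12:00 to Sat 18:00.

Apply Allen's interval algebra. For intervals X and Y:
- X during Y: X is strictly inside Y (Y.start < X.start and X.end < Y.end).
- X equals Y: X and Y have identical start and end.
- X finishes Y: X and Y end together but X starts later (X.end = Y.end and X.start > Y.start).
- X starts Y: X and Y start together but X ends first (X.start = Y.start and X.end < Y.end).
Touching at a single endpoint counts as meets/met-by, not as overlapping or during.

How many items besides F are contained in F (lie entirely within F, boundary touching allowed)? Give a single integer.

Target F = [Sat 08:00, Sun 19:00].
C [Wed 14:00, Sat 17:00] → overlaps → no.
D [Wed 23:00, Thu 09:00] → before → no.
E [Sat 09:00, Sun 15:00] → during → counts.
H [Thu 12:00, Sat 18:00] → overlaps → no.
P [Wed 05:00, Fri 20:00] → before → no.
S [Fri 15:00, Sun 23:00] → contains → no.
V [Thu 22:00, Sun 21:00] → contains → no.
Total: 1.

1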